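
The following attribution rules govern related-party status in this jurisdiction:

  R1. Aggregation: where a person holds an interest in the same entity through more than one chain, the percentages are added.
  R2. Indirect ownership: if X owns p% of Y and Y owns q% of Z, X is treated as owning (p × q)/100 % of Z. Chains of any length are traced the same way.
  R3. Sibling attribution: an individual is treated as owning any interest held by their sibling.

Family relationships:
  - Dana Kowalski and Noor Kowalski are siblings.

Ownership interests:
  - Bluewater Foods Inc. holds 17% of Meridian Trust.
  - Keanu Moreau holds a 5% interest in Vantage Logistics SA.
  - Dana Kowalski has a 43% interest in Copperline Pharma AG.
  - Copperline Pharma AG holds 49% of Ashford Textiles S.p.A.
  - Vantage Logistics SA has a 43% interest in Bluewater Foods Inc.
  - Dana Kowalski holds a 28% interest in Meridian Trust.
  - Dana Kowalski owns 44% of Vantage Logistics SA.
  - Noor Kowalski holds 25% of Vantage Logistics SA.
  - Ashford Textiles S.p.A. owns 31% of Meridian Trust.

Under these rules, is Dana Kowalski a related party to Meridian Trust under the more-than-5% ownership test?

Yes

By sibling attribution (R3), Dana Kowalski is treated as also owning Noor Kowalski's interest in Vantage Logistics SA, giving 44% + 25% = 69%.
Chain via Vantage Logistics SA → Bluewater Foods Inc. (R2): 69% × 43% × 17% = 5.0439% of Meridian Trust.
Chain via Copperline Pharma AG → Ashford Textiles S.p.A. (R2): 43% × 49% × 31% = 6.5317% of Meridian Trust.
Direct interest in Meridian Trust: 28%.
Aggregating (R1): 5.0439% + 6.5317% + 28% = 39.5756%.
39.5756% exceeds the 5% threshold, so Dana is a related party to Meridian Trust.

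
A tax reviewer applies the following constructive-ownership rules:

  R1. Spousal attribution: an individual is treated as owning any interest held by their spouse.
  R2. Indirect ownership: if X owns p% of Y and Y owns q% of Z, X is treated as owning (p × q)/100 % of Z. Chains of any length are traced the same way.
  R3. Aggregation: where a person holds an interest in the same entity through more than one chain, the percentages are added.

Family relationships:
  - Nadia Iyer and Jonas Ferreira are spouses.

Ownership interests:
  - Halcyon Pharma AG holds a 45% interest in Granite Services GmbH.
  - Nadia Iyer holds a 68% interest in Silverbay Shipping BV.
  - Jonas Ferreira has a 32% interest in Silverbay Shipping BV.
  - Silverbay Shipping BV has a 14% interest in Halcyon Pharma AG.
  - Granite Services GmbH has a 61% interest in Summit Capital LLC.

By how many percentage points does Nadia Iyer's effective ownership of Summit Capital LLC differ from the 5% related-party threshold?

By spousal attribution (R1), Nadia Iyer is treated as also owning Jonas Ferreira's interest in Silverbay Shipping BV, giving 68% + 32% = 100%.
Chain via Silverbay Shipping BV → Halcyon Pharma AG → Granite Services GmbH (R2): 100% × 14% × 45% × 61% = 3.843% of Summit Capital LLC.
3.843% falls short of the 5% threshold by 1.157 percentage points.

1.157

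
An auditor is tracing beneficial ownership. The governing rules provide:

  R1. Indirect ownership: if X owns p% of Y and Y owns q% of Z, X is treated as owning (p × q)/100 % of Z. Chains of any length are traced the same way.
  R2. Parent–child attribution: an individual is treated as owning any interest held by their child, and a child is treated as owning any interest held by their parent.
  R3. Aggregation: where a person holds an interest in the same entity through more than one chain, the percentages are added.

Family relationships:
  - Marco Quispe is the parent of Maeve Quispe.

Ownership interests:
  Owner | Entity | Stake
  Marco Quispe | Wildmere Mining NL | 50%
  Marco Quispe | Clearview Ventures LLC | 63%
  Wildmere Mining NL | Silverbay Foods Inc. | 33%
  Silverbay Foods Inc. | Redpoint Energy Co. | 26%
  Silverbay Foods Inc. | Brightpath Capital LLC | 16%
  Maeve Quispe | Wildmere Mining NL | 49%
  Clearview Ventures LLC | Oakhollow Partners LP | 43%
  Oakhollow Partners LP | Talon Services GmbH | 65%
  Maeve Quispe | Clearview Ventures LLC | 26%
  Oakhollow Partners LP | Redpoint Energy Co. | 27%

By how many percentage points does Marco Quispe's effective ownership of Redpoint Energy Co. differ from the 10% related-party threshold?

By parent–child attribution (R2), Marco Quispe is treated as also owning Maeve Quispe's interest in Clearview Ventures LLC, giving 63% + 26% = 89%.
By parent–child attribution (R2), Marco Quispe is treated as also owning Maeve Quispe's interest in Wildmere Mining NL, giving 50% + 49% = 99%.
Chain via Clearview Ventures LLC → Oakhollow Partners LP (R1): 89% × 43% × 27% = 10.3329% of Redpoint Energy Co.
Chain via Wildmere Mining NL → Silverbay Foods Inc. (R1): 99% × 33% × 26% = 8.4942% of Redpoint Energy Co.
Aggregating (R3): 10.3329% + 8.4942% = 18.8271%.
18.8271% exceeds the 10% threshold by 8.8271 percentage points.

8.8271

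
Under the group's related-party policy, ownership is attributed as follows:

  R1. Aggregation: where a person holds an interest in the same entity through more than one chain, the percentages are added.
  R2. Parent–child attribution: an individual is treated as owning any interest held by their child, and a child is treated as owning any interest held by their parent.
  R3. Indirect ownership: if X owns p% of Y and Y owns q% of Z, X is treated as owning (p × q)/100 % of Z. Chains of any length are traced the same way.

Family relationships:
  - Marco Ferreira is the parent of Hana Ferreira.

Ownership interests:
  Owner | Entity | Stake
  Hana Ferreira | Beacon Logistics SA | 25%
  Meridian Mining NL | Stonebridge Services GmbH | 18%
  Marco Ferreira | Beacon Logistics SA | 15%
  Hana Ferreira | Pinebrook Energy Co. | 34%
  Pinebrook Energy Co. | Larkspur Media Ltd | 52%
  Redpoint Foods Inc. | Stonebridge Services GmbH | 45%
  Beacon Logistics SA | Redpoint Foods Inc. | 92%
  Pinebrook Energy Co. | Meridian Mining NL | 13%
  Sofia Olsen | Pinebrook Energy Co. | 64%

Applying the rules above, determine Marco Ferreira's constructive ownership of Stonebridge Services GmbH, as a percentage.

17.3556%

By parent–child attribution (R2), Marco Ferreira is treated as also owning Hana Ferreira's interest in Beacon Logistics SA, giving 15% + 25% = 40%.
By parent–child attribution (R2), Marco Ferreira is treated as owning Hana Ferreira's 34% interest in Pinebrook Energy Co.
Chain via Beacon Logistics SA → Redpoint Foods Inc. (R3): 40% × 92% × 45% = 16.56% of Stonebridge Services GmbH.
Chain via Pinebrook Energy Co. → Meridian Mining NL (R3): 34% × 13% × 18% = 0.7956% of Stonebridge Services GmbH.
Aggregating (R1): 16.56% + 0.7956% = 17.3556%.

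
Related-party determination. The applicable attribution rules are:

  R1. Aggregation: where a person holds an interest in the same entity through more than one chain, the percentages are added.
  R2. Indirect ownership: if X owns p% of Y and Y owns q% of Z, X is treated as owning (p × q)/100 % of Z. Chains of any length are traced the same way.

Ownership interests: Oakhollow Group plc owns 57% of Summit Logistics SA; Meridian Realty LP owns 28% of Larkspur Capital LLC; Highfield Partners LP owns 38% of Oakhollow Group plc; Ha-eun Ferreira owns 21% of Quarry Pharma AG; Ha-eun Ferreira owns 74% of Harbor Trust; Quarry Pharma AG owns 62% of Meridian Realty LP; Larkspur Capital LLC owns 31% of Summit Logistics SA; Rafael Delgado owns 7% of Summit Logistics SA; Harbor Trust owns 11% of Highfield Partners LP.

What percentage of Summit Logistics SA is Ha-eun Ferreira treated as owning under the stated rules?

2.89326%

Chain via Quarry Pharma AG → Meridian Realty LP → Larkspur Capital LLC (R2): 21% × 62% × 28% × 31% = 1.130136% of Summit Logistics SA.
Chain via Harbor Trust → Highfield Partners LP → Oakhollow Group plc (R2): 74% × 11% × 38% × 57% = 1.763124% of Summit Logistics SA.
Aggregating (R1): 1.130136% + 1.763124% = 2.89326%.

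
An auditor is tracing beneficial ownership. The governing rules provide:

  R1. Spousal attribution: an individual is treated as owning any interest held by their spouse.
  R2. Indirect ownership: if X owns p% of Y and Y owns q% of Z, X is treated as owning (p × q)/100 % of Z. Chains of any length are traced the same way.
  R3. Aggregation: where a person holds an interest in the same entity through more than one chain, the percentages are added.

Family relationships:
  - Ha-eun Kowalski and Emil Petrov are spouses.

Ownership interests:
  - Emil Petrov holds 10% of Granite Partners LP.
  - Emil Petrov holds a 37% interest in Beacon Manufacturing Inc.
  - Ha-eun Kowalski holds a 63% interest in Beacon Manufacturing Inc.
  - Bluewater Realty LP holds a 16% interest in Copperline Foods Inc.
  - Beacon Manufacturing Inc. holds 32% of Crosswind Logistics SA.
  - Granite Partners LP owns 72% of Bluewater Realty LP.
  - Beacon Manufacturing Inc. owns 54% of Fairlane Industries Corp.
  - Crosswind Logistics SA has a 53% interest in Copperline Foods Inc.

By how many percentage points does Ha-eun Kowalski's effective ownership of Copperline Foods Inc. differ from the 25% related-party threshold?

6.888

By spousal attribution (R1), Ha-eun Kowalski is treated as also owning Emil Petrov's interest in Beacon Manufacturing Inc, giving 63% + 37% = 100%.
By spousal attribution (R1), Ha-eun Kowalski is treated as owning Emil Petrov's 10% interest in Granite Partners LP.
Chain via Beacon Manufacturing Inc. → Crosswind Logistics SA (R2): 100% × 32% × 53% = 16.96% of Copperline Foods Inc.
Chain via Granite Partners LP → Bluewater Realty LP (R2): 10% × 72% × 16% = 1.152% of Copperline Foods Inc.
Aggregating (R3): 16.96% + 1.152% = 18.112%.
18.112% falls short of the 25% threshold by 6.888 percentage points.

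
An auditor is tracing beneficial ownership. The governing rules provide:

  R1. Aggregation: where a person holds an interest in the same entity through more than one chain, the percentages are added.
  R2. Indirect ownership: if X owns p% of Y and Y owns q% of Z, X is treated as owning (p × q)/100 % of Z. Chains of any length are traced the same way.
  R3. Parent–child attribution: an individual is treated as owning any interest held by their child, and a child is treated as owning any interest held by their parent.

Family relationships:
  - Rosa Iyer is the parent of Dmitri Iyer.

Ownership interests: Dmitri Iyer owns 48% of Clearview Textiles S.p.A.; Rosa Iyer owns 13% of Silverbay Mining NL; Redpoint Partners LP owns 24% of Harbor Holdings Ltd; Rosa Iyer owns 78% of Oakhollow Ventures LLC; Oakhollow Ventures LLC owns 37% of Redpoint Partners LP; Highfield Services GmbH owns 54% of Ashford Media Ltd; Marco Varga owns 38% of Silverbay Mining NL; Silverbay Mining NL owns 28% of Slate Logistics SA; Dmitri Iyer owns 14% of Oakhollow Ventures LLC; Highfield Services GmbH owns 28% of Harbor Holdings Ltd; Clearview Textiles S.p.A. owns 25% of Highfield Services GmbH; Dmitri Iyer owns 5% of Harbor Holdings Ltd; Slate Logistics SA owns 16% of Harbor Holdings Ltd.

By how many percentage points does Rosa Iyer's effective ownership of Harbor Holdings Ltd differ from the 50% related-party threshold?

By parent–child attribution (R3), Rosa Iyer is treated as also owning Dmitri Iyer's interest in Oakhollow Ventures LLC, giving 78% + 14% = 92%.
By parent–child attribution (R3), Rosa Iyer is treated as owning Dmitri Iyer's 48% interest in Clearview Textiles S.p.A.
By parent–child attribution (R3), Rosa Iyer is treated as owning Dmitri Iyer's 5% interest in Harbor Holdings Ltd.
Chain via Oakhollow Ventures LLC → Redpoint Partners LP (R2): 92% × 37% × 24% = 8.1696% of Harbor Holdings Ltd.
Chain via Silverbay Mining NL → Slate Logistics SA (R2): 13% × 28% × 16% = 0.5824% of Harbor Holdings Ltd.
Chain via Clearview Textiles S.p.A. → Highfield Services GmbH (R2): 48% × 25% × 28% = 3.36% of Harbor Holdings Ltd.
Direct interest in Harbor Holdings Ltd: 5%.
Aggregating (R1): 8.1696% + 0.5824% + 3.36% + 5% = 17.112%.
17.112% falls short of the 50% threshold by 32.888 percentage points.

32.888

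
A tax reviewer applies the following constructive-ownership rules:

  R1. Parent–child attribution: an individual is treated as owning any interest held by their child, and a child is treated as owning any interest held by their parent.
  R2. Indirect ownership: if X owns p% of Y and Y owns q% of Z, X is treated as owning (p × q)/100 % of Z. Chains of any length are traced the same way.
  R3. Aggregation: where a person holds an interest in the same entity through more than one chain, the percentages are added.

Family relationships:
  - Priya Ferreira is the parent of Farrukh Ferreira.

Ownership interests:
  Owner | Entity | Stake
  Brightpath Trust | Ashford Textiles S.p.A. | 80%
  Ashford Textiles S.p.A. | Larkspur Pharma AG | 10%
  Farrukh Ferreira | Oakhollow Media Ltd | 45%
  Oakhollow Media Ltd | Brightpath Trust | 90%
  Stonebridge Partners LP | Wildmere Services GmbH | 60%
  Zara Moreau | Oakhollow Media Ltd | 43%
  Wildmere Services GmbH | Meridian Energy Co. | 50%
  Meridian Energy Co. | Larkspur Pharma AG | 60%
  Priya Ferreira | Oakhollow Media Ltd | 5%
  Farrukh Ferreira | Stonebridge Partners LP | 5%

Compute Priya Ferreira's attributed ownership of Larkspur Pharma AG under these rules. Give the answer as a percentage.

4.5%

By parent–child attribution (R1), Priya Ferreira is treated as also owning Farrukh Ferreira's interest in Oakhollow Media Ltd, giving 5% + 45% = 50%.
By parent–child attribution (R1), Priya Ferreira is treated as owning Farrukh Ferreira's 5% interest in Stonebridge Partners LP.
Chain via Oakhollow Media Ltd → Brightpath Trust → Ashford Textiles S.p.A. (R2): 50% × 90% × 80% × 10% = 3.6% of Larkspur Pharma AG.
Chain via Stonebridge Partners LP → Wildmere Services GmbH → Meridian Energy Co. (R2): 5% × 60% × 50% × 60% = 0.9% of Larkspur Pharma AG.
Aggregating (R3): 3.6% + 0.9% = 4.5%.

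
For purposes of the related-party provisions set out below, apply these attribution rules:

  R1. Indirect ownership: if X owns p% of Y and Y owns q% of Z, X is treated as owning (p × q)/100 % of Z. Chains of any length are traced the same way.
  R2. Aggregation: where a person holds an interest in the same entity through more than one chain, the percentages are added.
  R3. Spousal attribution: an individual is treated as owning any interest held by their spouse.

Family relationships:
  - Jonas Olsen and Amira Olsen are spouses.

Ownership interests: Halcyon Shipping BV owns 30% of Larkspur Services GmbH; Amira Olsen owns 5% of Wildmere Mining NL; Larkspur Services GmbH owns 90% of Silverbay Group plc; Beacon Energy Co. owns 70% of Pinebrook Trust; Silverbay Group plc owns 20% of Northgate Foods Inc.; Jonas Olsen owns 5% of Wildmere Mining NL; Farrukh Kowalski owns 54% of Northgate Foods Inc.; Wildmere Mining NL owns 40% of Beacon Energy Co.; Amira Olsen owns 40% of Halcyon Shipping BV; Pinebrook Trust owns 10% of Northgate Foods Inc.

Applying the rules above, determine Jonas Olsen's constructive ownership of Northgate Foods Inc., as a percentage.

By spousal attribution (R3), Jonas Olsen is treated as also owning Amira Olsen's interest in Wildmere Mining NL, giving 5% + 5% = 10%.
By spousal attribution (R3), Jonas Olsen is treated as owning Amira Olsen's 40% interest in Halcyon Shipping BV.
Chain via Wildmere Mining NL → Beacon Energy Co. → Pinebrook Trust (R1): 10% × 40% × 70% × 10% = 0.28% of Northgate Foods Inc.
Chain via Halcyon Shipping BV → Larkspur Services GmbH → Silverbay Group plc (R1): 40% × 30% × 90% × 20% = 2.16% of Northgate Foods Inc.
Aggregating (R2): 0.28% + 2.16% = 2.44%.

2.44%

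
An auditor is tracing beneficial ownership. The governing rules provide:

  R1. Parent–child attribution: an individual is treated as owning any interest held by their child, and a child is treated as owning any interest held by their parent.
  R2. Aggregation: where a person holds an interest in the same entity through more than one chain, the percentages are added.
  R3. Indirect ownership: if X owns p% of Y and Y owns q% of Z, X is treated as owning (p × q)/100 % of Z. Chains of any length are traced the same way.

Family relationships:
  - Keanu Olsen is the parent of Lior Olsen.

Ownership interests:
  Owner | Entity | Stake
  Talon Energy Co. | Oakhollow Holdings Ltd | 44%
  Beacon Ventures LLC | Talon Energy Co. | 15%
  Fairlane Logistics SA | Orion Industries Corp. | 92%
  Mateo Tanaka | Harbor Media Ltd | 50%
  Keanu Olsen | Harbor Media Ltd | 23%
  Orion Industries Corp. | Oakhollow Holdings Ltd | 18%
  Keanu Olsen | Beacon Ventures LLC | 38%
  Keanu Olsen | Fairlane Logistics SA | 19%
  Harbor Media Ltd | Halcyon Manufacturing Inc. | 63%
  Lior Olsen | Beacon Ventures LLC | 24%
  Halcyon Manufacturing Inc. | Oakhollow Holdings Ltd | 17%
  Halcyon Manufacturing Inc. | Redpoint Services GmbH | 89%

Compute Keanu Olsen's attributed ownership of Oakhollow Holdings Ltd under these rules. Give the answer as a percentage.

By parent–child attribution (R1), Keanu Olsen is treated as also owning Lior Olsen's interest in Beacon Ventures LLC, giving 38% + 24% = 62%.
Chain via Fairlane Logistics SA → Orion Industries Corp. (R3): 19% × 92% × 18% = 3.1464% of Oakhollow Holdings Ltd.
Chain via Beacon Ventures LLC → Talon Energy Co. (R3): 62% × 15% × 44% = 4.092% of Oakhollow Holdings Ltd.
Chain via Harbor Media Ltd → Halcyon Manufacturing Inc. (R3): 23% × 63% × 17% = 2.4633% of Oakhollow Holdings Ltd.
Aggregating (R2): 3.1464% + 4.092% + 2.4633% = 9.7017%.

9.7017%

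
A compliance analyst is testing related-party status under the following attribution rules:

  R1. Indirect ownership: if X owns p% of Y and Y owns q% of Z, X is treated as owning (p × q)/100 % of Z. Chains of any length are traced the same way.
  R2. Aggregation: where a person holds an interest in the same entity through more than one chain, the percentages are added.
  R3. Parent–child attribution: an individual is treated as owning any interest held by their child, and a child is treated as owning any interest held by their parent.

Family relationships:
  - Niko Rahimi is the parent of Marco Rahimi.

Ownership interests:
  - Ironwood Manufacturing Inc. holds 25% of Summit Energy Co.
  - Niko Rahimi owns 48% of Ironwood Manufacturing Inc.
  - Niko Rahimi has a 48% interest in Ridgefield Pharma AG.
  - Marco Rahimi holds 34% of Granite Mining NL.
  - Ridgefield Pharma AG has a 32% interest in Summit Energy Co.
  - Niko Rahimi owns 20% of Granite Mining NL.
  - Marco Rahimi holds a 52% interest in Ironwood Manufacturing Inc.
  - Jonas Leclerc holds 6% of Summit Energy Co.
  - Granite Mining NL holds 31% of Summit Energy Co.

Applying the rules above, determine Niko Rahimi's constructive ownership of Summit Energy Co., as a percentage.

By parent–child attribution (R3), Niko Rahimi is treated as also owning Marco Rahimi's interest in Ironwood Manufacturing Inc, giving 48% + 52% = 100%.
By parent–child attribution (R3), Niko Rahimi is treated as also owning Marco Rahimi's interest in Granite Mining NL, giving 20% + 34% = 54%.
Chain via Ironwood Manufacturing Inc. (R1): 100% × 25% = 25% of Summit Energy Co.
Chain via Granite Mining NL (R1): 54% × 31% = 16.74% of Summit Energy Co.
Chain via Ridgefield Pharma AG (R1): 48% × 32% = 15.36% of Summit Energy Co.
Aggregating (R2): 25% + 16.74% + 15.36% = 57.1%.

57.1%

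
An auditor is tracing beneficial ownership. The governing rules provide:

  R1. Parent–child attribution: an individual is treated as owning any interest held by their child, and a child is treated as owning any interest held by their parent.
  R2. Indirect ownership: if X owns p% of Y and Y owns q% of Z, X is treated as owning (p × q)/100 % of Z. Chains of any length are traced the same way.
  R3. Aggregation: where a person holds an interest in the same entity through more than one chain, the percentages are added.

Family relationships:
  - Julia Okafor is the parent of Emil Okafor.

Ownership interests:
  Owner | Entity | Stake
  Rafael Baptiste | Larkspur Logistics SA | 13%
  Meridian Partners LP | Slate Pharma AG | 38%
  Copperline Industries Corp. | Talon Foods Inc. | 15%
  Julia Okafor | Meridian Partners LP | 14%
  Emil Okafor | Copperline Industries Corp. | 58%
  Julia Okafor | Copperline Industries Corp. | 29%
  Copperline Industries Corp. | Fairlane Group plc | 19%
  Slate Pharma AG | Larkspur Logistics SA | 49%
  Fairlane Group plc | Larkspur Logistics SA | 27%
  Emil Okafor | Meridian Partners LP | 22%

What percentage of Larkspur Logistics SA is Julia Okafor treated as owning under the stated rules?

By parent–child attribution (R1), Julia Okafor is treated as also owning Emil Okafor's interest in Copperline Industries Corp, giving 29% + 58% = 87%.
By parent–child attribution (R1), Julia Okafor is treated as also owning Emil Okafor's interest in Meridian Partners LP, giving 14% + 22% = 36%.
Chain via Copperline Industries Corp. → Fairlane Group plc (R2): 87% × 19% × 27% = 4.4631% of Larkspur Logistics SA.
Chain via Meridian Partners LP → Slate Pharma AG (R2): 36% × 38% × 49% = 6.7032% of Larkspur Logistics SA.
Aggregating (R3): 4.4631% + 6.7032% = 11.1663%.

11.1663%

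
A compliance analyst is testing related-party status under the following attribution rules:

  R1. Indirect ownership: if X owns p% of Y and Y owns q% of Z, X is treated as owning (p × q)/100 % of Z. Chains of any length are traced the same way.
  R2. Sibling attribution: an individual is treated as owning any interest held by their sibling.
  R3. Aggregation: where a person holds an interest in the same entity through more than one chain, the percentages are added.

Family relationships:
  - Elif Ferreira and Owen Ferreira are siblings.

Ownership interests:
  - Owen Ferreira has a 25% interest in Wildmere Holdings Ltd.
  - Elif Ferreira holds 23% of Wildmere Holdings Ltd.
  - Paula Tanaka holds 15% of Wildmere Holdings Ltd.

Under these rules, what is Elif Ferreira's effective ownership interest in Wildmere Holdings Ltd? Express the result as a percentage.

By sibling attribution (R2), Elif Ferreira is treated as also owning Owen Ferreira's interest in Wildmere Holdings Ltd, giving 23% + 25% = 48%.
Direct interest in Wildmere Holdings Ltd: 48%.

48%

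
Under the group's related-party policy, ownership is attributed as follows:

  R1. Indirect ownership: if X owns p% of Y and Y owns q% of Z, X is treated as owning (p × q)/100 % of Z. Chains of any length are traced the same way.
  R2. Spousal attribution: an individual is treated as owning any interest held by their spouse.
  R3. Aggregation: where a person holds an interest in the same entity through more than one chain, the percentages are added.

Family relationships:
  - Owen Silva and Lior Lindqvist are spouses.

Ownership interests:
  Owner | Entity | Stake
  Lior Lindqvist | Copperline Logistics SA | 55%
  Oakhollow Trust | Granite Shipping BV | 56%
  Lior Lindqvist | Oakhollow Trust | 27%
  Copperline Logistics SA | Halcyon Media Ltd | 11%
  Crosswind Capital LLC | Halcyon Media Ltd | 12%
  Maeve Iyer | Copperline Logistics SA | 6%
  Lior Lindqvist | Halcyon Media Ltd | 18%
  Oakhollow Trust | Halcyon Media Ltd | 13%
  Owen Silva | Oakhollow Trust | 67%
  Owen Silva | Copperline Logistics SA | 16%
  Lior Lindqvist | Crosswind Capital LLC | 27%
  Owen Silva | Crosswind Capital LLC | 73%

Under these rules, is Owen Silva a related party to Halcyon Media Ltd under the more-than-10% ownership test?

By spousal attribution (R2), Owen Silva is treated as also owning Lior Lindqvist's interest in Copperline Logistics SA, giving 16% + 55% = 71%.
By spousal attribution (R2), Owen Silva is treated as also owning Lior Lindqvist's interest in Crosswind Capital LLC, giving 73% + 27% = 100%.
By spousal attribution (R2), Owen Silva is treated as also owning Lior Lindqvist's interest in Oakhollow Trust, giving 67% + 27% = 94%.
By spousal attribution (R2), Owen Silva is treated as owning Lior Lindqvist's 18% interest in Halcyon Media Ltd.
Chain via Copperline Logistics SA (R1): 71% × 11% = 7.81% of Halcyon Media Ltd.
Chain via Crosswind Capital LLC (R1): 100% × 12% = 12% of Halcyon Media Ltd.
Chain via Oakhollow Trust (R1): 94% × 13% = 12.22% of Halcyon Media Ltd.
Direct interest in Halcyon Media Ltd: 18%.
Aggregating (R3): 7.81% + 12% + 12.22% + 18% = 50.03%.
50.03% exceeds the 10% threshold, so Owen is a related party to Halcyon Media Ltd.

Yes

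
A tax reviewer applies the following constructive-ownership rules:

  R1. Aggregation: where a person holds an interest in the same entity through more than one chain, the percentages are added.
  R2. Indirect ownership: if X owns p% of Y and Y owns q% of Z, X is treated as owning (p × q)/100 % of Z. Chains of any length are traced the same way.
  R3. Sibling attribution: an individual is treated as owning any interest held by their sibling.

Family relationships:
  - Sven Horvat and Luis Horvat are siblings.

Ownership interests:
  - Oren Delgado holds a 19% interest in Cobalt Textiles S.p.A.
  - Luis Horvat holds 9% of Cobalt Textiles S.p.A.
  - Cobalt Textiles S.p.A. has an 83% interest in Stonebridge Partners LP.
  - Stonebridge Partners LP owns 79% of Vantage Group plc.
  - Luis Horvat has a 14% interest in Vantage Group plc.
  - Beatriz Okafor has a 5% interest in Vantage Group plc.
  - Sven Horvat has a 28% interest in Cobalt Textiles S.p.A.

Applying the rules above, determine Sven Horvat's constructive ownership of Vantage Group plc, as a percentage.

By sibling attribution (R3), Sven Horvat is treated as also owning Luis Horvat's interest in Cobalt Textiles S.p.A, giving 28% + 9% = 37%.
By sibling attribution (R3), Sven Horvat is treated as owning Luis Horvat's 14% interest in Vantage Group plc.
Chain via Cobalt Textiles S.p.A. → Stonebridge Partners LP (R2): 37% × 83% × 79% = 24.2609% of Vantage Group plc.
Direct interest in Vantage Group plc: 14%.
Aggregating (R1): 24.2609% + 14% = 38.2609%.

38.2609%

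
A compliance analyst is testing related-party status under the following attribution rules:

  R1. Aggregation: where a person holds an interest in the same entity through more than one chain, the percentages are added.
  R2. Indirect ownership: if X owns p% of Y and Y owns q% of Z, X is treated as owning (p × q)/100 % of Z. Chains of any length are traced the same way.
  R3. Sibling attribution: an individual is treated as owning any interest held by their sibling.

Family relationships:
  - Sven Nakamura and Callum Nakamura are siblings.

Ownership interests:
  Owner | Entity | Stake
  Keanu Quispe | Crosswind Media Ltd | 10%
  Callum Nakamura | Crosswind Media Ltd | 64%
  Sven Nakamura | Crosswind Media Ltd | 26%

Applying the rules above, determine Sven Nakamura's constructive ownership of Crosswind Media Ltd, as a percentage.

90%

By sibling attribution (R3), Sven Nakamura is treated as also owning Callum Nakamura's interest in Crosswind Media Ltd, giving 26% + 64% = 90%.
Direct interest in Crosswind Media Ltd: 90%.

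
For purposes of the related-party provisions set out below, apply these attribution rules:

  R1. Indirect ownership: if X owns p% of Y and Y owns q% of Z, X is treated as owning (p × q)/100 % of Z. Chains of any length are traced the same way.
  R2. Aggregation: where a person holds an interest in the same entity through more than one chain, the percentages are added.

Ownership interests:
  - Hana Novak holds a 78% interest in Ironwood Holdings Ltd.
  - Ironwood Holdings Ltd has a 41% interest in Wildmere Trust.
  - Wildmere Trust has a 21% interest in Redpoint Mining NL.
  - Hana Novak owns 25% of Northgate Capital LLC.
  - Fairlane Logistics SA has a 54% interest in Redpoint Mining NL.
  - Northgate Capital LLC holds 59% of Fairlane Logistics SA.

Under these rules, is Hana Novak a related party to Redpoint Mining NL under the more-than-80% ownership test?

Chain via Ironwood Holdings Ltd → Wildmere Trust (R1): 78% × 41% × 21% = 6.7158% of Redpoint Mining NL.
Chain via Northgate Capital LLC → Fairlane Logistics SA (R1): 25% × 59% × 54% = 7.965% of Redpoint Mining NL.
Aggregating (R2): 6.7158% + 7.965% = 14.6808%.
14.6808% does not exceed the 80% threshold, so Hana is not a related party to Redpoint Mining NL.

No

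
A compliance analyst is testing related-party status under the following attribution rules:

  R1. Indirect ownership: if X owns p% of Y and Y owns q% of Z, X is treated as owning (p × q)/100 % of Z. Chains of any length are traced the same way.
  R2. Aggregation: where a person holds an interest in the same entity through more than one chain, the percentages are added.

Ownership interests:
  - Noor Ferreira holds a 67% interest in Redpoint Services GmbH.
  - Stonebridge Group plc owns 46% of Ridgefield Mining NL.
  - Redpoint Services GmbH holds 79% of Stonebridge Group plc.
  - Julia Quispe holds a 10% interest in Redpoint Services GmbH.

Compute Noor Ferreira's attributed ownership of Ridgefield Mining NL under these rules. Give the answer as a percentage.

Chain via Redpoint Services GmbH → Stonebridge Group plc (R1): 67% × 79% × 46% = 24.3478% of Ridgefield Mining NL.

24.3478%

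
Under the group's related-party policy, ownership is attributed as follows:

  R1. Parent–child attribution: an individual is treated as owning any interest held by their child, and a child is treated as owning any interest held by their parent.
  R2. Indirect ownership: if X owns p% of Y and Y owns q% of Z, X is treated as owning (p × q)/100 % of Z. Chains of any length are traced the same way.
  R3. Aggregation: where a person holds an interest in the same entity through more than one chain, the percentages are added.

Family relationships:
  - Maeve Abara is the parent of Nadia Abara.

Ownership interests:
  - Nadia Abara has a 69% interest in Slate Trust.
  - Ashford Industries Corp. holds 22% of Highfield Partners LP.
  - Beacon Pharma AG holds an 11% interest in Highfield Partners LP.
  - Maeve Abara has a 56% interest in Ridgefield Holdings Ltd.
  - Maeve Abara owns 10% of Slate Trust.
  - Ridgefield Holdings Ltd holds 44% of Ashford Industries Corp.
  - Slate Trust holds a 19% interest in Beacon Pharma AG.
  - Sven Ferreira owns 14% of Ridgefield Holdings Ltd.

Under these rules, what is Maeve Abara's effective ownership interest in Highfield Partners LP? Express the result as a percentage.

By parent–child attribution (R1), Maeve Abara is treated as also owning Nadia Abara's interest in Slate Trust, giving 10% + 69% = 79%.
Chain via Slate Trust → Beacon Pharma AG (R2): 79% × 19% × 11% = 1.6511% of Highfield Partners LP.
Chain via Ridgefield Holdings Ltd → Ashford Industries Corp. (R2): 56% × 44% × 22% = 5.4208% of Highfield Partners LP.
Aggregating (R3): 1.6511% + 5.4208% = 7.0719%.

7.0719%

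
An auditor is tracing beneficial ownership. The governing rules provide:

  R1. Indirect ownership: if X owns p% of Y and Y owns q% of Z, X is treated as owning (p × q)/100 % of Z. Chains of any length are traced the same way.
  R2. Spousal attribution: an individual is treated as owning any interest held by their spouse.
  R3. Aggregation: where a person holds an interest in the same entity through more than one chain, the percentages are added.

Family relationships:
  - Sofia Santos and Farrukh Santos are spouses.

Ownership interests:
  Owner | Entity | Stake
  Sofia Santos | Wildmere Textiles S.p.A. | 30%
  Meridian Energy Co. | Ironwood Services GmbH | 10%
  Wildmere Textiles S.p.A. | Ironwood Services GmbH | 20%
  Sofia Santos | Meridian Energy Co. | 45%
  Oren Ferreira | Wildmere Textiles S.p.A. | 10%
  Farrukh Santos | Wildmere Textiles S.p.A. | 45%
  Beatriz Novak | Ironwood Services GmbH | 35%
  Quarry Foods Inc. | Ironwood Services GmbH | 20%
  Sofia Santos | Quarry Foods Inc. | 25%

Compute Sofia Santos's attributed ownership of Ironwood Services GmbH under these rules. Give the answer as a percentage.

By spousal attribution (R2), Sofia Santos is treated as also owning Farrukh Santos's interest in Wildmere Textiles S.p.A, giving 30% + 45% = 75%.
Chain via Meridian Energy Co. (R1): 45% × 10% = 4.5% of Ironwood Services GmbH.
Chain via Wildmere Textiles S.p.A. (R1): 75% × 20% = 15% of Ironwood Services GmbH.
Chain via Quarry Foods Inc. (R1): 25% × 20% = 5% of Ironwood Services GmbH.
Aggregating (R3): 4.5% + 15% + 5% = 24.5%.

24.5%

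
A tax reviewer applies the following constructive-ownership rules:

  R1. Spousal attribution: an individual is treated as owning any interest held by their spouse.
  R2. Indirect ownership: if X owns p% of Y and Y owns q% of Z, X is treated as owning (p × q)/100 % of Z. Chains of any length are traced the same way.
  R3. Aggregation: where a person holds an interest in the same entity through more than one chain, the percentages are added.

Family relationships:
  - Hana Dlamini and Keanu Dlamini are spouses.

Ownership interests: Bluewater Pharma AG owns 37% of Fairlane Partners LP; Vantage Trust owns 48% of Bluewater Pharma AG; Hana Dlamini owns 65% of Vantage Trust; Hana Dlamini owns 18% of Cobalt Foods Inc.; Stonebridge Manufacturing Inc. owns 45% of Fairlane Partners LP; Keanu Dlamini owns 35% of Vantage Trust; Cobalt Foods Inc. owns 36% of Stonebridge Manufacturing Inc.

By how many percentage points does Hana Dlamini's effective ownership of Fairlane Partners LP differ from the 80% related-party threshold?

59.324

By spousal attribution (R1), Hana Dlamini is treated as also owning Keanu Dlamini's interest in Vantage Trust, giving 65% + 35% = 100%.
Chain via Cobalt Foods Inc. → Stonebridge Manufacturing Inc. (R2): 18% × 36% × 45% = 2.916% of Fairlane Partners LP.
Chain via Vantage Trust → Bluewater Pharma AG (R2): 100% × 48% × 37% = 17.76% of Fairlane Partners LP.
Aggregating (R3): 2.916% + 17.76% = 20.676%.
20.676% falls short of the 80% threshold by 59.324 percentage points.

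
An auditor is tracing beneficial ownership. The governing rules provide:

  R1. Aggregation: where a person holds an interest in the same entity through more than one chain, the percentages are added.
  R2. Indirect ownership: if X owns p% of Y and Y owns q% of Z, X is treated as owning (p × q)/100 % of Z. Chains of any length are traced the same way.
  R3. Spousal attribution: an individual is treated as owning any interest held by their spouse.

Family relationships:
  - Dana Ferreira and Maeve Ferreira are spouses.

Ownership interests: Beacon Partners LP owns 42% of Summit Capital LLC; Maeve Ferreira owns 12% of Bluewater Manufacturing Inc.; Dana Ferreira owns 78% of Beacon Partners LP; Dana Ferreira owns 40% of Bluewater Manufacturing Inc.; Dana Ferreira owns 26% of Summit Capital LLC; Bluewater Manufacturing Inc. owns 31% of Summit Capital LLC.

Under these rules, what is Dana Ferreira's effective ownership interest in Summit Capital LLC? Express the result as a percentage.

By spousal attribution (R3), Dana Ferreira is treated as also owning Maeve Ferreira's interest in Bluewater Manufacturing Inc, giving 40% + 12% = 52%.
Chain via Beacon Partners LP (R2): 78% × 42% = 32.76% of Summit Capital LLC.
Chain via Bluewater Manufacturing Inc. (R2): 52% × 31% = 16.12% of Summit Capital LLC.
Direct interest in Summit Capital LLC: 26%.
Aggregating (R1): 32.76% + 16.12% + 26% = 74.88%.

74.88%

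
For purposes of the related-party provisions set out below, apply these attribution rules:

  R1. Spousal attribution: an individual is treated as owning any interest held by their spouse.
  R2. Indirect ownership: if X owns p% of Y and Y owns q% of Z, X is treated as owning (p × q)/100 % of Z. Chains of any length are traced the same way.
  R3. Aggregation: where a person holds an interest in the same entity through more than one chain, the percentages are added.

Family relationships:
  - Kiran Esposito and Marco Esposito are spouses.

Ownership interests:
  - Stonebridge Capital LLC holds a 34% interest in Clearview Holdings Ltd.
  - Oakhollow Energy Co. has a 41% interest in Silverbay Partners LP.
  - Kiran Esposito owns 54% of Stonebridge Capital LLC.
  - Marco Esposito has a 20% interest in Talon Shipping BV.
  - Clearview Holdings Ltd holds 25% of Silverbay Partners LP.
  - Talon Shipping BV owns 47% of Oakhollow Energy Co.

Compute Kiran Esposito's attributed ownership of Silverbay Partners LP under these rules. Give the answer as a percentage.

8.444%

By spousal attribution (R1), Kiran Esposito is treated as owning Marco Esposito's 20% interest in Talon Shipping BV.
Chain via Stonebridge Capital LLC → Clearview Holdings Ltd (R2): 54% × 34% × 25% = 4.59% of Silverbay Partners LP.
Chain via Talon Shipping BV → Oakhollow Energy Co. (R2): 20% × 47% × 41% = 3.854% of Silverbay Partners LP.
Aggregating (R3): 4.59% + 3.854% = 8.444%.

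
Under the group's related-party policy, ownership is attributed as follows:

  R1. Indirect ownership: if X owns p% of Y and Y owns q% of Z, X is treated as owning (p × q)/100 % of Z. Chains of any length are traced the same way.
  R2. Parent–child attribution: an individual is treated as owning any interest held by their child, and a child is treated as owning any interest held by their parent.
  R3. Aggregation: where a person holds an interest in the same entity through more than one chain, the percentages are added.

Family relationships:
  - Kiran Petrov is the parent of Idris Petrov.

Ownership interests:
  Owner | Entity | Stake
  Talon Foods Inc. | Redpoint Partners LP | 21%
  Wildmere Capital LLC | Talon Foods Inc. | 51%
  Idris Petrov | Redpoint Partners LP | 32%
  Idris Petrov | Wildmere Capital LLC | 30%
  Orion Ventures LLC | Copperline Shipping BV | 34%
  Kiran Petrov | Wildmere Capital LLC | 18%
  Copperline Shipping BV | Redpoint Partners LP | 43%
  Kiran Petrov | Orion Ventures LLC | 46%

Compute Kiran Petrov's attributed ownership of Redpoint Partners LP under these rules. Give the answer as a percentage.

43.866%

By parent–child attribution (R2), Kiran Petrov is treated as also owning Idris Petrov's interest in Wildmere Capital LLC, giving 18% + 30% = 48%.
By parent–child attribution (R2), Kiran Petrov is treated as owning Idris Petrov's 32% interest in Redpoint Partners LP.
Chain via Wildmere Capital LLC → Talon Foods Inc. (R1): 48% × 51% × 21% = 5.1408% of Redpoint Partners LP.
Chain via Orion Ventures LLC → Copperline Shipping BV (R1): 46% × 34% × 43% = 6.7252% of Redpoint Partners LP.
Direct interest in Redpoint Partners LP: 32%.
Aggregating (R3): 5.1408% + 6.7252% + 32% = 43.866%.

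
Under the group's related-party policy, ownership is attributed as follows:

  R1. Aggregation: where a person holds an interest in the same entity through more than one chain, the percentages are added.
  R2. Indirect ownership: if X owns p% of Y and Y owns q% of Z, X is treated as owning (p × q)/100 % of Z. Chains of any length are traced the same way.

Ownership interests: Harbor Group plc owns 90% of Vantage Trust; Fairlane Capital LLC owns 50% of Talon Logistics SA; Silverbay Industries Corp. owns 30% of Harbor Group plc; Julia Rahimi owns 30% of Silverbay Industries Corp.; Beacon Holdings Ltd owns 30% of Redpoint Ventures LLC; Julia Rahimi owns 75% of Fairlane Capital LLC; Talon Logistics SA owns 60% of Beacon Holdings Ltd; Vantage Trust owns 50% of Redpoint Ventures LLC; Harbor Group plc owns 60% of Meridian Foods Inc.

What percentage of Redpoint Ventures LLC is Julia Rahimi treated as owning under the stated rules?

Chain via Fairlane Capital LLC → Talon Logistics SA → Beacon Holdings Ltd (R2): 75% × 50% × 60% × 30% = 6.75% of Redpoint Ventures LLC.
Chain via Silverbay Industries Corp. → Harbor Group plc → Vantage Trust (R2): 30% × 30% × 90% × 50% = 4.05% of Redpoint Ventures LLC.
Aggregating (R1): 6.75% + 4.05% = 10.8%.

10.8%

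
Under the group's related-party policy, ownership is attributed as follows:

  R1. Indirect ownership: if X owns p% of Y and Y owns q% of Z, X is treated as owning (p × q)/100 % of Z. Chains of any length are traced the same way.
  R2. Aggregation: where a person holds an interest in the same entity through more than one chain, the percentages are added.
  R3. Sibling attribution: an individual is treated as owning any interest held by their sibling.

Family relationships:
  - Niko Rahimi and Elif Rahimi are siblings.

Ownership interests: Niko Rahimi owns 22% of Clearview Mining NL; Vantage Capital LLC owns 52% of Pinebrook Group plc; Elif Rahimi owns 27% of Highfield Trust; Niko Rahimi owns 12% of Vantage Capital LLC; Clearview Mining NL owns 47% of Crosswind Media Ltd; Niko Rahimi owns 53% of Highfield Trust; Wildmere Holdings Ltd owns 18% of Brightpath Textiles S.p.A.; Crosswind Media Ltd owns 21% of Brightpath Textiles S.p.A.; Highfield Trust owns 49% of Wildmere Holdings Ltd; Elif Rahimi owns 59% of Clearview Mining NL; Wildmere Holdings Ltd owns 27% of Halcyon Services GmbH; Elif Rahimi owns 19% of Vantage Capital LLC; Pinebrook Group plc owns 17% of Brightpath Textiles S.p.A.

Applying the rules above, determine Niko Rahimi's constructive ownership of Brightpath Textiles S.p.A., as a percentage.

By sibling attribution (R3), Niko Rahimi is treated as also owning Elif Rahimi's interest in Vantage Capital LLC, giving 12% + 19% = 31%.
By sibling attribution (R3), Niko Rahimi is treated as also owning Elif Rahimi's interest in Clearview Mining NL, giving 22% + 59% = 81%.
By sibling attribution (R3), Niko Rahimi is treated as also owning Elif Rahimi's interest in Highfield Trust, giving 53% + 27% = 80%.
Chain via Vantage Capital LLC → Pinebrook Group plc (R1): 31% × 52% × 17% = 2.7404% of Brightpath Textiles S.p.A.
Chain via Clearview Mining NL → Crosswind Media Ltd (R1): 81% × 47% × 21% = 7.9947% of Brightpath Textiles S.p.A.
Chain via Highfield Trust → Wildmere Holdings Ltd (R1): 80% × 49% × 18% = 7.056% of Brightpath Textiles S.p.A.
Aggregating (R2): 2.7404% + 7.9947% + 7.056% = 17.7911%.

17.7911%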